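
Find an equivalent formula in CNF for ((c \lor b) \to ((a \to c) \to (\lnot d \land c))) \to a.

((c \lor b) \to ((a \to c) \to (\lnot d \land c))) \to a
⇔ \lnot ((c \lor b) \to ((a \to c) \to (\lnot d \land c))) \lor a   — eliminate \to
⇔ \lnot (\lnot (c \lor b) \lor ((a \to c) \to (\lnot d \land c))) \lor a   — eliminate \to
⇔ \lnot (\lnot (c \lor b) \lor \lnot (a \to c) \lor (\lnot d \land c)) \lor a   — eliminate \to
⇔ \lnot (\lnot (c \lor b) \lor \lnot (\lnot a \lor c) \lor (\lnot d \land c)) \lor a   — eliminate \to
⇔ (\lnot \lnot (c \lor b) \land \lnot \lnot (\lnot a \lor c) \land \lnot (\lnot d \land c)) \lor a   — De Morgan
⇔ ((c \lor b) \land \lnot \lnot (\lnot a \lor c) \land \lnot (\lnot d \land c)) \lor a   — double negation
⇔ ((c \lor b) \land (\lnot a \lor c) \land \lnot (\lnot d \land c)) \lor a   — double negation
⇔ ((c \lor b) \land (\lnot a \lor c) \land (\lnot \lnot d \lor \lnot c)) \lor a   — De Morgan
⇔ ((c \lor b) \land (\lnot a \lor c) \land (d \lor \lnot c)) \lor a   — double negation
⇔ (c \lor b \lor a) \land (\lnot a \lor c \lor a) \land (d \lor \lnot c \lor a)   — distribute \lor over \land
⇔ (c \lor b \lor a) \land (d \lor \lnot c \lor a)   — simplify

(c \lor b \lor a) \land (d \lor \lnot c \lor a)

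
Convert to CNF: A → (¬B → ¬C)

¬A ∨ B ∨ ¬C

A → (¬B → ¬C)
≡ ¬A ∨ (¬B → ¬C)
≡ ¬A ∨ ¬¬B ∨ ¬C
≡ ¬A ∨ B ∨ ¬C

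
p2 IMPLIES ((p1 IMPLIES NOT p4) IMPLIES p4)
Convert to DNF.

p2 IMPLIES ((p1 IMPLIES NOT p4) IMPLIES p4)
= NOT p2 OR ((p1 IMPLIES NOT p4) IMPLIES p4)   [eliminate IMPLIES]
= NOT p2 OR NOT (p1 IMPLIES NOT p4) OR p4   [eliminate IMPLIES]
= NOT p2 OR NOT (NOT p1 OR NOT p4) OR p4   [eliminate IMPLIES]
= NOT p2 OR (NOT NOT p1 AND NOT NOT p4) OR p4   [De Morgan]
= NOT p2 OR (p1 AND NOT NOT p4) OR p4   [double negation]
= NOT p2 OR (p1 AND p4) OR p4   [double negation]
= NOT p2 OR p4   [simplify]

NOT p2 OR p4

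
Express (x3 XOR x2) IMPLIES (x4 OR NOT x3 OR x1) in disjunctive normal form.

(x3 XOR x2) IMPLIES (x4 OR NOT x3 OR x1)
≡ NOT (x3 XOR x2) OR x4 OR NOT x3 OR x1   [eliminate IMPLIES]
≡ NOT ((x3 AND NOT x2) OR (NOT x3 AND x2)) OR x4 OR NOT x3 OR x1   [expand XOR]
≡ (NOT (x3 AND NOT x2) AND NOT (NOT x3 AND x2)) OR x4 OR NOT x3 OR x1   [De Morgan]
≡ ((NOT x3 OR NOT NOT x2) AND NOT (NOT x3 AND x2)) OR x4 OR NOT x3 OR x1   [De Morgan]
≡ ((NOT x3 OR x2) AND NOT (NOT x3 AND x2)) OR x4 OR NOT x3 OR x1   [double negation]
≡ ((NOT x3 OR x2) AND (NOT NOT x3 OR NOT x2)) OR x4 OR NOT x3 OR x1   [De Morgan]
≡ ((NOT x3 OR x2) AND (x3 OR NOT x2)) OR x4 OR NOT x3 OR x1   [double negation]
≡ (NOT x3 AND x3) OR (NOT x3 AND NOT x2) OR (x2 AND x3) OR (x2 AND NOT x2) OR x4 OR NOT x3 OR x1   [distribute AND over OR]
≡ (x2 AND x3) OR x4 OR NOT x3 OR x1   [simplify]

(x2 AND x3) OR x4 OR NOT x3 OR x1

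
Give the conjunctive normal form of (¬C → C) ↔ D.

(¬C ∨ D) ∧ (¬D ∨ C)

(¬C → C) ↔ D
≡ ((¬C → C) → D) ∧ (D → (¬C → C))   (eliminate ↔)
≡ (¬(¬C → C) ∨ D) ∧ (D → (¬C → C))   (eliminate →)
≡ (¬(¬¬C ∨ C) ∨ D) ∧ (D → (¬C → C))   (eliminate →)
≡ (¬(¬¬C ∨ C) ∨ D) ∧ (¬D ∨ (¬C → C))   (eliminate →)
≡ (¬(¬¬C ∨ C) ∨ D) ∧ (¬D ∨ ¬¬C ∨ C)   (eliminate →)
≡ ((¬¬¬C ∧ ¬C) ∨ D) ∧ (¬D ∨ ¬¬C ∨ C)   (De Morgan)
≡ ((¬C ∧ ¬C) ∨ D) ∧ (¬D ∨ ¬¬C ∨ C)   (double negation)
≡ ((¬C ∧ ¬C) ∨ D) ∧ (¬D ∨ C ∨ C)   (double negation)
≡ (¬C ∨ D) ∧ (¬C ∨ D) ∧ (¬D ∨ C ∨ C)   (distribute ∨ over ∧)
≡ (¬C ∨ D) ∧ (¬D ∨ C)   (simplify)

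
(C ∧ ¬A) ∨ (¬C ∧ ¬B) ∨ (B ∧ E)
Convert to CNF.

(C ∧ ¬A) ∨ (¬C ∧ ¬B) ∨ (B ∧ E)
⇔ (C ∨ ¬C ∨ B) ∧ (C ∨ ¬C ∨ E) ∧ (C ∨ ¬B ∨ B) ∧ (C ∨ ¬B ∨ E) ∧ (¬A ∨ ¬C ∨ B) ∧ (¬A ∨ ¬C ∨ E) ∧ (¬A ∨ ¬B ∨ B) ∧ (¬A ∨ ¬B ∨ E)   — distribute ∨ over ∧
⇔ (C ∨ ¬B ∨ E) ∧ (¬A ∨ ¬C ∨ B) ∧ (¬A ∨ ¬C ∨ E) ∧ (¬A ∨ ¬B ∨ E)   — simplify

(C ∨ ¬B ∨ E) ∧ (¬A ∨ ¬C ∨ B) ∧ (¬A ∨ ¬C ∨ E) ∧ (¬A ∨ ¬B ∨ E)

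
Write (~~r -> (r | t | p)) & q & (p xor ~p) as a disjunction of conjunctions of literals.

(~r & q & ~p) | (r & q & ~p) | (t & q & ~p) | (p & q)

(~~r -> (r | t | p)) & q & (p xor ~p)
≡ (~~~r | r | t | p) & q & (p xor ~p)   [eliminate ->]
≡ (~~~r | r | t | p) & q & ((p & ~~p) | (~p & ~p))   [expand xor]
≡ (~r | r | t | p) & q & ((p & ~~p) | (~p & ~p))   [double negation]
≡ (~r | r | t | p) & q & ((p & p) | (~p & ~p))   [double negation]
≡ (~r & q & p & p) | (~r & q & ~p & ~p) | (r & q & p & p) | (r & q & ~p & ~p) | (t & q & p & p) | (t & q & ~p & ~p) | (p & q & p & p) | (p & q & ~p & ~p)   [distribute & over |]
≡ (~r & q & ~p) | (r & q & ~p) | (t & q & ~p) | (p & q)   [simplify]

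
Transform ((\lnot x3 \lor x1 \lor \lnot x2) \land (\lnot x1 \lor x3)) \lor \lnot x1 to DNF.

(x1 \land x3) \lor (\lnot x2 \land x3) \lor \lnot x1

((\lnot x3 \lor x1 \lor \lnot x2) \land (\lnot x1 \lor x3)) \lor \lnot x1
≡ (\lnot x3 \land \lnot x1) \lor (\lnot x3 \land x3) \lor (x1 \land \lnot x1) \lor (x1 \land x3) \lor (\lnot x2 \land \lnot x1) \lor (\lnot x2 \land x3) \lor \lnot x1   — distribute \land over \lor
≡ (x1 \land x3) \lor (\lnot x2 \land x3) \lor \lnot x1   — simplify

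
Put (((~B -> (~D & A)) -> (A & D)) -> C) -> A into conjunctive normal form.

(((~B -> (~D & A)) -> (A & D)) -> C) -> A
⇔ ~(((~B -> (~D & A)) -> (A & D)) -> C) | A   (eliminate ->)
⇔ ~(~((~B -> (~D & A)) -> (A & D)) | C) | A   (eliminate ->)
⇔ ~(~(~(~B -> (~D & A)) | (A & D)) | C) | A   (eliminate ->)
⇔ ~(~(~(~~B | (~D & A)) | (A & D)) | C) | A   (eliminate ->)
⇔ (~~(~(~~B | (~D & A)) | (A & D)) & ~C) | A   (De Morgan)
⇔ ((~(~~B | (~D & A)) | (A & D)) & ~C) | A   (double negation)
⇔ (((~~~B & ~(~D & A)) | (A & D)) & ~C) | A   (De Morgan)
⇔ (((~B & ~(~D & A)) | (A & D)) & ~C) | A   (double negation)
⇔ (((~B & (~~D | ~A)) | (A & D)) & ~C) | A   (De Morgan)
⇔ (((~B & (D | ~A)) | (A & D)) & ~C) | A   (double negation)
⇔ (~B | A | A) & (~B | D | A) & (D | ~A | A | A) & (D | ~A | D | A) & (~C | A)   (distribute | over &)
⇔ (~B | A) & (~C | A)   (simplify)

(~B | A) & (~C | A)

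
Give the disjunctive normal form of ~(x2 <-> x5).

(x2 & ~x5) | (x5 & ~x2)

~(x2 <-> x5)
≡ ~((x2 -> x5) & (x5 -> x2))   [eliminate <->]
≡ ~((~x2 | x5) & (x5 -> x2))   [eliminate ->]
≡ ~((~x2 | x5) & (~x5 | x2))   [eliminate ->]
≡ ~(~x2 | x5) | ~(~x5 | x2)   [De Morgan]
≡ (~~x2 & ~x5) | ~(~x5 | x2)   [De Morgan]
≡ (x2 & ~x5) | ~(~x5 | x2)   [double negation]
≡ (x2 & ~x5) | (~~x5 & ~x2)   [De Morgan]
≡ (x2 & ~x5) | (x5 & ~x2)   [double negation]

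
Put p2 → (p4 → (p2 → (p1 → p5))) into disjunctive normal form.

p2 → (p4 → (p2 → (p1 → p5)))
≡ ¬p2 ∨ (p4 → (p2 → (p1 → p5)))   (eliminate →)
≡ ¬p2 ∨ ¬p4 ∨ (p2 → (p1 → p5))   (eliminate →)
≡ ¬p2 ∨ ¬p4 ∨ ¬p2 ∨ (p1 → p5)   (eliminate →)
≡ ¬p2 ∨ ¬p4 ∨ ¬p2 ∨ ¬p1 ∨ p5   (eliminate →)
≡ ¬p2 ∨ ¬p4 ∨ ¬p1 ∨ p5   (simplify)

¬p2 ∨ ¬p4 ∨ ¬p1 ∨ p5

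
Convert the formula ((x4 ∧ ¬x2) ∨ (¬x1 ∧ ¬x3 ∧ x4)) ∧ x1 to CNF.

x4 ∧ (¬x2 ∨ ¬x1) ∧ (¬x2 ∨ ¬x3) ∧ x1

((x4 ∧ ¬x2) ∨ (¬x1 ∧ ¬x3 ∧ x4)) ∧ x1
⇔ (x4 ∨ ¬x1) ∧ (x4 ∨ ¬x3) ∧ (x4 ∨ x4) ∧ (¬x2 ∨ ¬x1) ∧ (¬x2 ∨ ¬x3) ∧ (¬x2 ∨ x4) ∧ x1   — distribute ∨ over ∧
⇔ x4 ∧ (¬x2 ∨ ¬x1) ∧ (¬x2 ∨ ¬x3) ∧ x1   — simplify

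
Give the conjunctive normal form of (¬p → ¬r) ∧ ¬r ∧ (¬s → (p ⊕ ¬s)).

¬r ∧ (s ∨ ¬p)

(¬p → ¬r) ∧ ¬r ∧ (¬s → (p ⊕ ¬s))
⇔ (¬¬p ∨ ¬r) ∧ ¬r ∧ (¬s → (p ⊕ ¬s))   [eliminate →]
⇔ (¬¬p ∨ ¬r) ∧ ¬r ∧ (¬¬s ∨ (p ⊕ ¬s))   [eliminate →]
⇔ (¬¬p ∨ ¬r) ∧ ¬r ∧ (¬¬s ∨ ((p ∨ ¬s) ∧ ¬(p ∧ ¬s)))   [expand ⊕]
⇔ (p ∨ ¬r) ∧ ¬r ∧ (¬¬s ∨ ((p ∨ ¬s) ∧ ¬(p ∧ ¬s)))   [double negation]
⇔ (p ∨ ¬r) ∧ ¬r ∧ (s ∨ ((p ∨ ¬s) ∧ ¬(p ∧ ¬s)))   [double negation]
⇔ (p ∨ ¬r) ∧ ¬r ∧ (s ∨ ((p ∨ ¬s) ∧ (¬p ∨ ¬¬s)))   [De Morgan]
⇔ (p ∨ ¬r) ∧ ¬r ∧ (s ∨ ((p ∨ ¬s) ∧ (¬p ∨ s)))   [double negation]
⇔ (p ∨ ¬r) ∧ ¬r ∧ (s ∨ p ∨ ¬s) ∧ (s ∨ ¬p ∨ s)   [distribute ∨ over ∧]
⇔ ¬r ∧ (s ∨ ¬p)   [simplify]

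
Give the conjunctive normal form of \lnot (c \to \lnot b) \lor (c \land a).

c \land (b \lor a)

\lnot (c \to \lnot b) \lor (c \land a)
⇔ \lnot (\lnot c \lor \lnot b) \lor (c \land a)
⇔ (\lnot \lnot c \land \lnot \lnot b) \lor (c \land a)
⇔ (c \land \lnot \lnot b) \lor (c \land a)
⇔ (c \land b) \lor (c \land a)
⇔ (c \lor c) \land (c \lor a) \land (b \lor c) \land (b \lor a)
⇔ c \land (b \lor a)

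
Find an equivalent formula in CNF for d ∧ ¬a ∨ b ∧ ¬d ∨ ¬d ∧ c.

d ∧ ¬a ∨ b ∧ ¬d ∨ ¬d ∧ c
≡ (d ∨ b ∨ ¬d) ∧ (d ∨ b ∨ c) ∧ (d ∨ ¬d ∨ ¬d) ∧ (d ∨ ¬d ∨ c) ∧ (¬a ∨ b ∨ ¬d) ∧ (¬a ∨ b ∨ c) ∧ (¬a ∨ ¬d ∨ ¬d) ∧ (¬a ∨ ¬d ∨ c)   [distribute ∨ over ∧]
≡ (d ∨ b ∨ c) ∧ (¬a ∨ b ∨ c) ∧ (¬a ∨ ¬d)   [simplify]

(d ∨ b ∨ c) ∧ (¬a ∨ b ∨ c) ∧ (¬a ∨ ¬d)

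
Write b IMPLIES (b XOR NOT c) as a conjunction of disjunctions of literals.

b IMPLIES (b XOR NOT c)
≡ NOT b OR (b XOR NOT c)   (eliminate IMPLIES)
≡ NOT b OR ((b OR NOT c) AND NOT (b AND NOT c))   (expand XOR)
≡ NOT b OR ((b OR NOT c) AND (NOT b OR NOT NOT c))   (De Morgan)
≡ NOT b OR ((b OR NOT c) AND (NOT b OR c))   (double negation)
≡ (NOT b OR b OR NOT c) AND (NOT b OR NOT b OR c)   (distribute OR over AND)
≡ NOT b OR c   (simplify)

NOT b OR c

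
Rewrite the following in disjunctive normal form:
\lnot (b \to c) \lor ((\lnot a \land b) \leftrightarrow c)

\lnot (b \to c) \lor ((\lnot a \land b) \leftrightarrow c)
≡ \lnot (\lnot b \lor c) \lor ((\lnot a \land b) \leftrightarrow c)
≡ \lnot (\lnot b \lor c) \lor (((\lnot a \land b) \to c) \land (c \to (\lnot a \land b)))
≡ \lnot (\lnot b \lor c) \lor ((\lnot (\lnot a \land b) \lor c) \land (c \to (\lnot a \land b)))
≡ \lnot (\lnot b \lor c) \lor ((\lnot (\lnot a \land b) \lor c) \land (\lnot c \lor (\lnot a \land b)))
≡ (\lnot \lnot b \land \lnot c) \lor ((\lnot (\lnot a \land b) \lor c) \land (\lnot c \lor (\lnot a \land b)))
≡ (b \land \lnot c) \lor ((\lnot (\lnot a \land b) \lor c) \land (\lnot c \lor (\lnot a \land b)))
≡ (b \land \lnot c) \lor ((\lnot \lnot a \lor \lnot b \lor c) \land (\lnot c \lor (\lnot a \land b)))
≡ (b \land \lnot c) \lor ((a \lor \lnot b \lor c) \land (\lnot c \lor (\lnot a \land b)))
≡ (b \land \lnot c) \lor (a \land \lnot c) \lor (a \land \lnot a \land b) \lor (\lnot b \land \lnot c) \lor (\lnot b \land \lnot a \land b) \lor (c \land \lnot c) \lor (c \land \lnot a \land b)
≡ (b \land \lnot c) \lor (a \land \lnot c) \lor (\lnot b \land \lnot c) \lor (c \land \lnot a \land b)

(b \land \lnot c) \lor (a \land \lnot c) \lor (\lnot b \land \lnot c) \lor (c \land \lnot a \land b)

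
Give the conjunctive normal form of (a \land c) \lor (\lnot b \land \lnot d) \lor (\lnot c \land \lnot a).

(a \land c) \lor (\lnot b \land \lnot d) \lor (\lnot c \land \lnot a)
⇔ (a \lor \lnot b \lor \lnot c) \land (a \lor \lnot b \lor \lnot a) \land (a \lor \lnot d \lor \lnot c) \land (a \lor \lnot d \lor \lnot a) \land (c \lor \lnot b \lor \lnot c) \land (c \lor \lnot b \lor \lnot a) \land (c \lor \lnot d \lor \lnot c) \land (c \lor \lnot d \lor \lnot a)   (distribute \lor over \land)
⇔ (a \lor \lnot b \lor \lnot c) \land (a \lor \lnot d \lor \lnot c) \land (c \lor \lnot b \lor \lnot a) \land (c \lor \lnot d \lor \lnot a)   (simplify)

(a \lor \lnot b \lor \lnot c) \land (a \lor \lnot d \lor \lnot c) \land (c \lor \lnot b \lor \lnot a) \land (c \lor \lnot d \lor \lnot a)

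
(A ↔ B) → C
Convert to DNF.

(A ↔ B) → C
⇔ ¬(A ↔ B) ∨ C
⇔ ¬((A → B) ∧ (B → A)) ∨ C
⇔ ¬((¬A ∨ B) ∧ (B → A)) ∨ C
⇔ ¬((¬A ∨ B) ∧ (¬B ∨ A)) ∨ C
⇔ ¬(¬A ∨ B) ∨ ¬(¬B ∨ A) ∨ C
⇔ (¬¬A ∧ ¬B) ∨ ¬(¬B ∨ A) ∨ C
⇔ (A ∧ ¬B) ∨ ¬(¬B ∨ A) ∨ C
⇔ (A ∧ ¬B) ∨ (¬¬B ∧ ¬A) ∨ C
⇔ (A ∧ ¬B) ∨ (B ∧ ¬A) ∨ C

(A ∧ ¬B) ∨ (B ∧ ¬A) ∨ C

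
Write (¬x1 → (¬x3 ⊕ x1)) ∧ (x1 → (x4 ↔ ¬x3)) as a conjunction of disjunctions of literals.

(¬x1 → (¬x3 ⊕ x1)) ∧ (x1 → (x4 ↔ ¬x3))
= (¬¬x1 ∨ (¬x3 ⊕ x1)) ∧ (x1 → (x4 ↔ ¬x3))   — eliminate →
= (¬¬x1 ∨ ((¬x3 ∨ x1) ∧ ¬(¬x3 ∧ x1))) ∧ (x1 → (x4 ↔ ¬x3))   — expand ⊕
= (¬¬x1 ∨ ((¬x3 ∨ x1) ∧ ¬(¬x3 ∧ x1))) ∧ (¬x1 ∨ (x4 ↔ ¬x3))   — eliminate →
= (¬¬x1 ∨ ((¬x3 ∨ x1) ∧ ¬(¬x3 ∧ x1))) ∧ (¬x1 ∨ ((x4 → ¬x3) ∧ (¬x3 → x4)))   — eliminate ↔
= (¬¬x1 ∨ ((¬x3 ∨ x1) ∧ ¬(¬x3 ∧ x1))) ∧ (¬x1 ∨ ((¬x4 ∨ ¬x3) ∧ (¬x3 → x4)))   — eliminate →
= (¬¬x1 ∨ ((¬x3 ∨ x1) ∧ ¬(¬x3 ∧ x1))) ∧ (¬x1 ∨ ((¬x4 ∨ ¬x3) ∧ (¬¬x3 ∨ x4)))   — eliminate →
= (x1 ∨ ((¬x3 ∨ x1) ∧ ¬(¬x3 ∧ x1))) ∧ (¬x1 ∨ ((¬x4 ∨ ¬x3) ∧ (¬¬x3 ∨ x4)))   — double negation
= (x1 ∨ ((¬x3 ∨ x1) ∧ (¬¬x3 ∨ ¬x1))) ∧ (¬x1 ∨ ((¬x4 ∨ ¬x3) ∧ (¬¬x3 ∨ x4)))   — De Morgan
= (x1 ∨ ((¬x3 ∨ x1) ∧ (x3 ∨ ¬x1))) ∧ (¬x1 ∨ ((¬x4 ∨ ¬x3) ∧ (¬¬x3 ∨ x4)))   — double negation
= (x1 ∨ ((¬x3 ∨ x1) ∧ (x3 ∨ ¬x1))) ∧ (¬x1 ∨ ((¬x4 ∨ ¬x3) ∧ (x3 ∨ x4)))   — double negation
= (x1 ∨ ¬x3 ∨ x1) ∧ (x1 ∨ x3 ∨ ¬x1) ∧ (¬x1 ∨ ¬x4 ∨ ¬x3) ∧ (¬x1 ∨ x3 ∨ x4)   — distribute ∨ over ∧
= (x1 ∨ ¬x3) ∧ (¬x1 ∨ ¬x4 ∨ ¬x3) ∧ (¬x1 ∨ x3 ∨ x4)   — simplify

(x1 ∨ ¬x3) ∧ (¬x1 ∨ ¬x4 ∨ ¬x3) ∧ (¬x1 ∨ x3 ∨ x4)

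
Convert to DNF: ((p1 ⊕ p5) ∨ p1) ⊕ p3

((p1 ⊕ p5) ∨ p1) ⊕ p3
= (((p1 ⊕ p5) ∨ p1) ∧ ¬p3) ∨ (¬((p1 ⊕ p5) ∨ p1) ∧ p3)   [expand ⊕]
= (((p1 ∧ ¬p5) ∨ (¬p1 ∧ p5) ∨ p1) ∧ ¬p3) ∨ (¬((p1 ⊕ p5) ∨ p1) ∧ p3)   [expand ⊕]
= (((p1 ∧ ¬p5) ∨ (¬p1 ∧ p5) ∨ p1) ∧ ¬p3) ∨ (¬((p1 ∧ ¬p5) ∨ (¬p1 ∧ p5) ∨ p1) ∧ p3)   [expand ⊕]
= (((p1 ∧ ¬p5) ∨ (¬p1 ∧ p5) ∨ p1) ∧ ¬p3) ∨ (¬(p1 ∧ ¬p5) ∧ ¬(¬p1 ∧ p5) ∧ ¬p1 ∧ p3)   [De Morgan]
= (((p1 ∧ ¬p5) ∨ (¬p1 ∧ p5) ∨ p1) ∧ ¬p3) ∨ ((¬p1 ∨ ¬¬p5) ∧ ¬(¬p1 ∧ p5) ∧ ¬p1 ∧ p3)   [De Morgan]
= (((p1 ∧ ¬p5) ∨ (¬p1 ∧ p5) ∨ p1) ∧ ¬p3) ∨ ((¬p1 ∨ p5) ∧ ¬(¬p1 ∧ p5) ∧ ¬p1 ∧ p3)   [double negation]
= (((p1 ∧ ¬p5) ∨ (¬p1 ∧ p5) ∨ p1) ∧ ¬p3) ∨ ((¬p1 ∨ p5) ∧ (¬¬p1 ∨ ¬p5) ∧ ¬p1 ∧ p3)   [De Morgan]
= (((p1 ∧ ¬p5) ∨ (¬p1 ∧ p5) ∨ p1) ∧ ¬p3) ∨ ((¬p1 ∨ p5) ∧ (p1 ∨ ¬p5) ∧ ¬p1 ∧ p3)   [double negation]
= (p1 ∧ ¬p5 ∧ ¬p3) ∨ (¬p1 ∧ p5 ∧ ¬p3) ∨ (p1 ∧ ¬p3) ∨ (¬p1 ∧ p1 ∧ ¬p1 ∧ p3) ∨ (¬p1 ∧ ¬p5 ∧ ¬p1 ∧ p3) ∨ (p5 ∧ p1 ∧ ¬p1 ∧ p3) ∨ (p5 ∧ ¬p5 ∧ ¬p1 ∧ p3)   [distribute ∧ over ∨]
= (¬p1 ∧ p5 ∧ ¬p3) ∨ (p1 ∧ ¬p3) ∨ (¬p1 ∧ ¬p5 ∧ p3)   [simplify]

(¬p1 ∧ p5 ∧ ¬p3) ∨ (p1 ∧ ¬p3) ∨ (¬p1 ∧ ¬p5 ∧ p3)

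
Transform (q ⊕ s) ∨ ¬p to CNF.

(q ∨ s ∨ ¬p) ∧ (¬q ∨ ¬s ∨ ¬p)

(q ⊕ s) ∨ ¬p
= ((q ∨ s) ∧ ¬(q ∧ s)) ∨ ¬p   — expand ⊕
= ((q ∨ s) ∧ (¬q ∨ ¬s)) ∨ ¬p   — De Morgan
= (q ∨ s ∨ ¬p) ∧ (¬q ∨ ¬s ∨ ¬p)   — distribute ∨ over ∧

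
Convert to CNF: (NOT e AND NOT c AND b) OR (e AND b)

(NOT e AND NOT c AND b) OR (e AND b)
= (NOT e OR e) AND (NOT e OR b) AND (NOT c OR e) AND (NOT c OR b) AND (b OR e) AND (b OR b)   [distribute OR over AND]
= (NOT c OR e) AND b   [simplify]

(NOT c OR e) AND b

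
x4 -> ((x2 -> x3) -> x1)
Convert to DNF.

x4 -> ((x2 -> x3) -> x1)
≡ ~x4 | ((x2 -> x3) -> x1)   — eliminate ->
≡ ~x4 | ~(x2 -> x3) | x1   — eliminate ->
≡ ~x4 | ~(~x2 | x3) | x1   — eliminate ->
≡ ~x4 | (~~x2 & ~x3) | x1   — De Morgan
≡ ~x4 | (x2 & ~x3) | x1   — double negation

~x4 | (x2 & ~x3) | x1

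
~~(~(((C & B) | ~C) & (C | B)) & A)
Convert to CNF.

(~C | ~B) & (C | ~B) & A

~~(~(((C & B) | ~C) & (C | B)) & A)
≡ ~(((C & B) | ~C) & (C | B)) & A   [double negation]
≡ (~((C & B) | ~C) | ~(C | B)) & A   [De Morgan]
≡ ((~(C & B) & ~~C) | ~(C | B)) & A   [De Morgan]
≡ (((~C | ~B) & ~~C) | ~(C | B)) & A   [De Morgan]
≡ (((~C | ~B) & C) | ~(C | B)) & A   [double negation]
≡ (((~C | ~B) & C) | (~C & ~B)) & A   [De Morgan]
≡ (~C | ~B | ~C) & (~C | ~B | ~B) & (C | ~C) & (C | ~B) & A   [distribute | over &]
≡ (~C | ~B) & (C | ~B) & A   [simplify]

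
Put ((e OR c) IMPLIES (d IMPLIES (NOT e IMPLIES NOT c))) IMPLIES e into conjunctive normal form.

((e OR c) IMPLIES (d IMPLIES (NOT e IMPLIES NOT c))) IMPLIES e
= NOT ((e OR c) IMPLIES (d IMPLIES (NOT e IMPLIES NOT c))) OR e
= NOT (NOT (e OR c) OR (d IMPLIES (NOT e IMPLIES NOT c))) OR e
= NOT (NOT (e OR c) OR NOT d OR (NOT e IMPLIES NOT c)) OR e
= NOT (NOT (e OR c) OR NOT d OR NOT NOT e OR NOT c) OR e
= (NOT NOT (e OR c) AND NOT NOT d AND NOT NOT NOT e AND NOT NOT c) OR e
= ((e OR c) AND NOT NOT d AND NOT NOT NOT e AND NOT NOT c) OR e
= ((e OR c) AND d AND NOT NOT NOT e AND NOT NOT c) OR e
= ((e OR c) AND d AND NOT e AND NOT NOT c) OR e
= ((e OR c) AND d AND NOT e AND c) OR e
= (e OR c OR e) AND (d OR e) AND (NOT e OR e) AND (c OR e)
= (e OR c) AND (d OR e)

(e OR c) AND (d OR e)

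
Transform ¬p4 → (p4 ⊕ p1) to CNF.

¬p4 → (p4 ⊕ p1)
⇔ ¬¬p4 ∨ (p4 ⊕ p1)   [eliminate →]
⇔ ¬¬p4 ∨ ((p4 ∨ p1) ∧ ¬(p4 ∧ p1))   [expand ⊕]
⇔ p4 ∨ ((p4 ∨ p1) ∧ ¬(p4 ∧ p1))   [double negation]
⇔ p4 ∨ ((p4 ∨ p1) ∧ (¬p4 ∨ ¬p1))   [De Morgan]
⇔ (p4 ∨ p4 ∨ p1) ∧ (p4 ∨ ¬p4 ∨ ¬p1)   [distribute ∨ over ∧]
⇔ p4 ∨ p1   [simplify]

p4 ∨ p1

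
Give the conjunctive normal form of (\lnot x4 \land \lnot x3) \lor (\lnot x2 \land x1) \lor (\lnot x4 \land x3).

(\lnot x4 \lor \lnot x2) \land (\lnot x4 \lor x1)

(\lnot x4 \land \lnot x3) \lor (\lnot x2 \land x1) \lor (\lnot x4 \land x3)
≡ (\lnot x4 \lor \lnot x2 \lor \lnot x4) \land (\lnot x4 \lor \lnot x2 \lor x3) \land (\lnot x4 \lor x1 \lor \lnot x4) \land (\lnot x4 \lor x1 \lor x3) \land (\lnot x3 \lor \lnot x2 \lor \lnot x4) \land (\lnot x3 \lor \lnot x2 \lor x3) \land (\lnot x3 \lor x1 \lor \lnot x4) \land (\lnot x3 \lor x1 \lor x3)   [distribute \lor over \land]
≡ (\lnot x4 \lor \lnot x2) \land (\lnot x4 \lor x1)   [simplify]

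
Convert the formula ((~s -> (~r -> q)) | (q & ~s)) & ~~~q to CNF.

(s | r | q) & ~q

((~s -> (~r -> q)) | (q & ~s)) & ~~~q
≡ (~~s | (~r -> q) | (q & ~s)) & ~~~q   [eliminate ->]
≡ (~~s | ~~r | q | (q & ~s)) & ~~~q   [eliminate ->]
≡ (s | ~~r | q | (q & ~s)) & ~~~q   [double negation]
≡ (s | r | q | (q & ~s)) & ~~~q   [double negation]
≡ (s | r | q | (q & ~s)) & ~q   [double negation]
≡ (s | r | q | q) & (s | r | q | ~s) & ~q   [distribute | over &]
≡ (s | r | q) & ~q   [simplify]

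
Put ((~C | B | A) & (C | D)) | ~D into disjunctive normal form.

((~C | B | A) & (C | D)) | ~D
≡ (~C & C) | (~C & D) | (B & C) | (B & D) | (A & C) | (A & D) | ~D   [distribute & over |]
≡ (~C & D) | (B & C) | (B & D) | (A & C) | (A & D) | ~D   [simplify]

(~C & D) | (B & C) | (B & D) | (A & C) | (A & D) | ~D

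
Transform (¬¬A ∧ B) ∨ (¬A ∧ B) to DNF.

(¬¬A ∧ B) ∨ (¬A ∧ B)
⇔ (A ∧ B) ∨ (¬A ∧ B)   — double negation

(A ∧ B) ∨ (¬A ∧ B)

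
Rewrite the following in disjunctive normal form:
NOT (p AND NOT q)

NOT (p AND NOT q)
= NOT p OR NOT NOT q   [De Morgan]
= NOT p OR q   [double negation]

NOT p OR q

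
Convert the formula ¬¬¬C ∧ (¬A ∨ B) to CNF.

¬C ∧ (¬A ∨ B)

¬¬¬C ∧ (¬A ∨ B)
= ¬C ∧ (¬A ∨ B)   [double negation]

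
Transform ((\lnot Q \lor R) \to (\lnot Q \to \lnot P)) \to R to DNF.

((\lnot Q \lor R) \to (\lnot Q \to \lnot P)) \to R
⇔ \lnot ((\lnot Q \lor R) \to (\lnot Q \to \lnot P)) \lor R   (eliminate \to)
⇔ \lnot (\lnot (\lnot Q \lor R) \lor (\lnot Q \to \lnot P)) \lor R   (eliminate \to)
⇔ \lnot (\lnot (\lnot Q \lor R) \lor \lnot \lnot Q \lor \lnot P) \lor R   (eliminate \to)
⇔ (\lnot \lnot (\lnot Q \lor R) \land \lnot \lnot \lnot Q \land \lnot \lnot P) \lor R   (De Morgan)
⇔ ((\lnot Q \lor R) \land \lnot \lnot \lnot Q \land \lnot \lnot P) \lor R   (double negation)
⇔ ((\lnot Q \lor R) \land \lnot Q \land \lnot \lnot P) \lor R   (double negation)
⇔ ((\lnot Q \lor R) \land \lnot Q \land P) \lor R   (double negation)
⇔ (\lnot Q \land \lnot Q \land P) \lor (R \land \lnot Q \land P) \lor R   (distribute \land over \lor)
⇔ (\lnot Q \land P) \lor R   (simplify)

(\lnot Q \land P) \lor R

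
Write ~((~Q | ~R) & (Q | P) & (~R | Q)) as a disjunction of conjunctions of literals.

~((~Q | ~R) & (Q | P) & (~R | Q))
= ~(~Q | ~R) | ~(Q | P) | ~(~R | Q)   (De Morgan)
= (~~Q & ~~R) | ~(Q | P) | ~(~R | Q)   (De Morgan)
= (Q & ~~R) | ~(Q | P) | ~(~R | Q)   (double negation)
= (Q & R) | ~(Q | P) | ~(~R | Q)   (double negation)
= (Q & R) | (~Q & ~P) | ~(~R | Q)   (De Morgan)
= (Q & R) | (~Q & ~P) | (~~R & ~Q)   (De Morgan)
= (Q & R) | (~Q & ~P) | (R & ~Q)   (double negation)

(Q & R) | (~Q & ~P) | (R & ~Q)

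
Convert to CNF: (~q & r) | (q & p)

(~q | p) & (r | q) & (r | p)

(~q & r) | (q & p)
≡ (~q | q) & (~q | p) & (r | q) & (r | p)   [distribute | over &]
≡ (~q | p) & (r | q) & (r | p)   [simplify]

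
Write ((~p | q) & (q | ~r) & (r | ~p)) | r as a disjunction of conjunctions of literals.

(~p & q) | (~p & ~r) | r

((~p | q) & (q | ~r) & (r | ~p)) | r
≡ (~p & q & r) | (~p & q & ~p) | (~p & ~r & r) | (~p & ~r & ~p) | (q & q & r) | (q & q & ~p) | (q & ~r & r) | (q & ~r & ~p) | r   [distribute & over |]
≡ (~p & q) | (~p & ~r) | r   [simplify]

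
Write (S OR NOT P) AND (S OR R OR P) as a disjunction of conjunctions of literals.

S OR (NOT P AND R)

(S OR NOT P) AND (S OR R OR P)
⇔ (S AND S) OR (S AND R) OR (S AND P) OR (NOT P AND S) OR (NOT P AND R) OR (NOT P AND P)
⇔ S OR (NOT P AND R)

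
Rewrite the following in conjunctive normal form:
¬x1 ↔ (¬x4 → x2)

¬x1 ↔ (¬x4 → x2)
≡ (¬x1 → (¬x4 → x2)) ∧ ((¬x4 → x2) → ¬x1)   [eliminate ↔]
≡ (¬¬x1 ∨ (¬x4 → x2)) ∧ ((¬x4 → x2) → ¬x1)   [eliminate →]
≡ (¬¬x1 ∨ ¬¬x4 ∨ x2) ∧ ((¬x4 → x2) → ¬x1)   [eliminate →]
≡ (¬¬x1 ∨ ¬¬x4 ∨ x2) ∧ (¬(¬x4 → x2) ∨ ¬x1)   [eliminate →]
≡ (¬¬x1 ∨ ¬¬x4 ∨ x2) ∧ (¬(¬¬x4 ∨ x2) ∨ ¬x1)   [eliminate →]
≡ (x1 ∨ ¬¬x4 ∨ x2) ∧ (¬(¬¬x4 ∨ x2) ∨ ¬x1)   [double negation]
≡ (x1 ∨ x4 ∨ x2) ∧ (¬(¬¬x4 ∨ x2) ∨ ¬x1)   [double negation]
≡ (x1 ∨ x4 ∨ x2) ∧ ((¬¬¬x4 ∧ ¬x2) ∨ ¬x1)   [De Morgan]
≡ (x1 ∨ x4 ∨ x2) ∧ ((¬x4 ∧ ¬x2) ∨ ¬x1)   [double negation]
≡ (x1 ∨ x4 ∨ x2) ∧ (¬x4 ∨ ¬x1) ∧ (¬x2 ∨ ¬x1)   [distribute ∨ over ∧]

(x1 ∨ x4 ∨ x2) ∧ (¬x4 ∨ ¬x1) ∧ (¬x2 ∨ ¬x1)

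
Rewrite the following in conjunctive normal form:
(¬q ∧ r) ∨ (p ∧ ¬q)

¬q ∧ (r ∨ p)

(¬q ∧ r) ∨ (p ∧ ¬q)
≡ (¬q ∨ p) ∧ (¬q ∨ ¬q) ∧ (r ∨ p) ∧ (r ∨ ¬q)   [distribute ∨ over ∧]
≡ ¬q ∧ (r ∨ p)   [simplify]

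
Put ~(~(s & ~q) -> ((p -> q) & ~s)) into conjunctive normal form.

~(~(s & ~q) -> ((p -> q) & ~s))
= ~(~~(s & ~q) | ((p -> q) & ~s))   — eliminate ->
= ~(~~(s & ~q) | ((~p | q) & ~s))   — eliminate ->
= ~~~(s & ~q) & ~((~p | q) & ~s)   — De Morgan
= ~(s & ~q) & ~((~p | q) & ~s)   — double negation
= (~s | ~~q) & ~((~p | q) & ~s)   — De Morgan
= (~s | q) & ~((~p | q) & ~s)   — double negation
= (~s | q) & (~(~p | q) | ~~s)   — De Morgan
= (~s | q) & ((~~p & ~q) | ~~s)   — De Morgan
= (~s | q) & ((p & ~q) | ~~s)   — double negation
= (~s | q) & ((p & ~q) | s)   — double negation
= (~s | q) & (p | s) & (~q | s)   — distribute | over &

(~s | q) & (p | s) & (~q | s)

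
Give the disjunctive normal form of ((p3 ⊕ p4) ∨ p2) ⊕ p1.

((p3 ⊕ p4) ∨ p2) ⊕ p1
⇔ (((p3 ⊕ p4) ∨ p2) ∧ ¬p1) ∨ (¬((p3 ⊕ p4) ∨ p2) ∧ p1)
⇔ (((p3 ∧ ¬p4) ∨ (¬p3 ∧ p4) ∨ p2) ∧ ¬p1) ∨ (¬((p3 ⊕ p4) ∨ p2) ∧ p1)
⇔ (((p3 ∧ ¬p4) ∨ (¬p3 ∧ p4) ∨ p2) ∧ ¬p1) ∨ (¬((p3 ∧ ¬p4) ∨ (¬p3 ∧ p4) ∨ p2) ∧ p1)
⇔ (((p3 ∧ ¬p4) ∨ (¬p3 ∧ p4) ∨ p2) ∧ ¬p1) ∨ (¬(p3 ∧ ¬p4) ∧ ¬(¬p3 ∧ p4) ∧ ¬p2 ∧ p1)
⇔ (((p3 ∧ ¬p4) ∨ (¬p3 ∧ p4) ∨ p2) ∧ ¬p1) ∨ ((¬p3 ∨ ¬¬p4) ∧ ¬(¬p3 ∧ p4) ∧ ¬p2 ∧ p1)
⇔ (((p3 ∧ ¬p4) ∨ (¬p3 ∧ p4) ∨ p2) ∧ ¬p1) ∨ ((¬p3 ∨ p4) ∧ ¬(¬p3 ∧ p4) ∧ ¬p2 ∧ p1)
⇔ (((p3 ∧ ¬p4) ∨ (¬p3 ∧ p4) ∨ p2) ∧ ¬p1) ∨ ((¬p3 ∨ p4) ∧ (¬¬p3 ∨ ¬p4) ∧ ¬p2 ∧ p1)
⇔ (((p3 ∧ ¬p4) ∨ (¬p3 ∧ p4) ∨ p2) ∧ ¬p1) ∨ ((¬p3 ∨ p4) ∧ (p3 ∨ ¬p4) ∧ ¬p2 ∧ p1)
⇔ (p3 ∧ ¬p4 ∧ ¬p1) ∨ (¬p3 ∧ p4 ∧ ¬p1) ∨ (p2 ∧ ¬p1) ∨ (¬p3 ∧ p3 ∧ ¬p2 ∧ p1) ∨ (¬p3 ∧ ¬p4 ∧ ¬p2 ∧ p1) ∨ (p4 ∧ p3 ∧ ¬p2 ∧ p1) ∨ (p4 ∧ ¬p4 ∧ ¬p2 ∧ p1)
⇔ (p3 ∧ ¬p4 ∧ ¬p1) ∨ (¬p3 ∧ p4 ∧ ¬p1) ∨ (p2 ∧ ¬p1) ∨ (¬p3 ∧ ¬p4 ∧ ¬p2 ∧ p1) ∨ (p4 ∧ p3 ∧ ¬p2 ∧ p1)

(p3 ∧ ¬p4 ∧ ¬p1) ∨ (¬p3 ∧ p4 ∧ ¬p1) ∨ (p2 ∧ ¬p1) ∨ (¬p3 ∧ ¬p4 ∧ ¬p2 ∧ p1) ∨ (p4 ∧ p3 ∧ ¬p2 ∧ p1)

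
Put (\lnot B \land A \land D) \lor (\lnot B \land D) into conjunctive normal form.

\lnot B \land D

(\lnot B \land A \land D) \lor (\lnot B \land D)
≡ (\lnot B \lor \lnot B) \land (\lnot B \lor D) \land (A \lor \lnot B) \land (A \lor D) \land (D \lor \lnot B) \land (D \lor D)   [distribute \lor over \land]
≡ \lnot B \land D   [simplify]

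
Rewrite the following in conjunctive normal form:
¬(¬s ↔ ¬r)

¬(¬s ↔ ¬r)
= ¬((¬s → ¬r) ∧ (¬r → ¬s))   — eliminate ↔
= ¬((¬¬s ∨ ¬r) ∧ (¬r → ¬s))   — eliminate →
= ¬((¬¬s ∨ ¬r) ∧ (¬¬r ∨ ¬s))   — eliminate →
= ¬(¬¬s ∨ ¬r) ∨ ¬(¬¬r ∨ ¬s)   — De Morgan
= ¬¬¬s ∧ ¬¬r ∨ ¬(¬¬r ∨ ¬s)   — De Morgan
= ¬s ∧ ¬¬r ∨ ¬(¬¬r ∨ ¬s)   — double negation
= ¬s ∧ r ∨ ¬(¬¬r ∨ ¬s)   — double negation
= ¬s ∧ r ∨ ¬¬¬r ∧ ¬¬s   — De Morgan
= ¬s ∧ r ∨ ¬r ∧ ¬¬s   — double negation
= ¬s ∧ r ∨ ¬r ∧ s   — double negation
= (¬s ∨ ¬r) ∧ (¬s ∨ s) ∧ (r ∨ ¬r) ∧ (r ∨ s)   — distribute ∨ over ∧
= (¬s ∨ ¬r) ∧ (r ∨ s)   — simplify

(¬s ∨ ¬r) ∧ (r ∨ s)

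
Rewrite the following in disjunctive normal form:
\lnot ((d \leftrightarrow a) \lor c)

\lnot ((d \leftrightarrow a) \lor c)
≡ \lnot (((d \to a) \land (a \to d)) \lor c)   — eliminate \leftrightarrow
≡ \lnot (((\lnot d \lor a) \land (a \to d)) \lor c)   — eliminate \to
≡ \lnot (((\lnot d \lor a) \land (\lnot a \lor d)) \lor c)   — eliminate \to
≡ \lnot ((\lnot d \lor a) \land (\lnot a \lor d)) \land \lnot c   — De Morgan
≡ (\lnot (\lnot d \lor a) \lor \lnot (\lnot a \lor d)) \land \lnot c   — De Morgan
≡ ((\lnot \lnot d \land \lnot a) \lor \lnot (\lnot a \lor d)) \land \lnot c   — De Morgan
≡ ((d \land \lnot a) \lor \lnot (\lnot a \lor d)) \land \lnot c   — double negation
≡ ((d \land \lnot a) \lor (\lnot \lnot a \land \lnot d)) \land \lnot c   — De Morgan
≡ ((d \land \lnot a) \lor (a \land \lnot d)) \land \lnot c   — double negation
≡ (d \land \lnot a \land \lnot c) \lor (a \land \lnot d \land \lnot c)   — distribute \land over \lor

(d \land \lnot a \land \lnot c) \lor (a \land \lnot d \land \lnot c)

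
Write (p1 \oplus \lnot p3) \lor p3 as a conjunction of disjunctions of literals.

(p1 \oplus \lnot p3) \lor p3
= ((p1 \lor \lnot p3) \land \lnot (p1 \land \lnot p3)) \lor p3   [expand \oplus]
= ((p1 \lor \lnot p3) \land (\lnot p1 \lor \lnot \lnot p3)) \lor p3   [De Morgan]
= ((p1 \lor \lnot p3) \land (\lnot p1 \lor p3)) \lor p3   [double negation]
= (p1 \lor \lnot p3 \lor p3) \land (\lnot p1 \lor p3 \lor p3)   [distribute \lor over \land]
= \lnot p1 \lor p3   [simplify]

\lnot p1 \lor p3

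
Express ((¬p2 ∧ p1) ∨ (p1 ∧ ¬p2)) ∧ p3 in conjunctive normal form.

¬p2 ∧ p1 ∧ p3

((¬p2 ∧ p1) ∨ (p1 ∧ ¬p2)) ∧ p3
≡ (¬p2 ∨ p1) ∧ (¬p2 ∨ ¬p2) ∧ (p1 ∨ p1) ∧ (p1 ∨ ¬p2) ∧ p3   [distribute ∨ over ∧]
≡ ¬p2 ∧ p1 ∧ p3   [simplify]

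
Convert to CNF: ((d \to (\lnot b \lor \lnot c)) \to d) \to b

((d \to (\lnot b \lor \lnot c)) \to d) \to b
≡ \lnot ((d \to (\lnot b \lor \lnot c)) \to d) \lor b   — eliminate \to
≡ \lnot (\lnot (d \to (\lnot b \lor \lnot c)) \lor d) \lor b   — eliminate \to
≡ \lnot (\lnot (\lnot d \lor \lnot b \lor \lnot c) \lor d) \lor b   — eliminate \to
≡ (\lnot \lnot (\lnot d \lor \lnot b \lor \lnot c) \land \lnot d) \lor b   — De Morgan
≡ ((\lnot d \lor \lnot b \lor \lnot c) \land \lnot d) \lor b   — double negation
≡ (\lnot d \lor \lnot b \lor \lnot c \lor b) \land (\lnot d \lor b)   — distribute \lor over \land
≡ \lnot d \lor b   — simplify

\lnot d \lor b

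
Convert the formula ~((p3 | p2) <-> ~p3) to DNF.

~((p3 | p2) <-> ~p3)
≡ ~(((p3 | p2) -> ~p3) & (~p3 -> (p3 | p2)))
≡ ~((~(p3 | p2) | ~p3) & (~p3 -> (p3 | p2)))
≡ ~((~(p3 | p2) | ~p3) & (~~p3 | p3 | p2))
≡ ~(~(p3 | p2) | ~p3) | ~(~~p3 | p3 | p2)
≡ (~~(p3 | p2) & ~~p3) | ~(~~p3 | p3 | p2)
≡ ((p3 | p2) & ~~p3) | ~(~~p3 | p3 | p2)
≡ ((p3 | p2) & p3) | ~(~~p3 | p3 | p2)
≡ ((p3 | p2) & p3) | (~~~p3 & ~p3 & ~p2)
≡ ((p3 | p2) & p3) | (~p3 & ~p3 & ~p2)
≡ (p3 & p3) | (p2 & p3) | (~p3 & ~p3 & ~p2)
≡ p3 | (~p3 & ~p2)

p3 | (~p3 & ~p2)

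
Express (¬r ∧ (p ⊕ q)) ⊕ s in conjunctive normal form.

(¬r ∧ (p ⊕ q)) ⊕ s
= ((¬r ∧ (p ⊕ q)) ∨ s) ∧ ¬(¬r ∧ (p ⊕ q) ∧ s)   (expand ⊕)
= ((¬r ∧ (p ∨ q) ∧ ¬(p ∧ q)) ∨ s) ∧ ¬(¬r ∧ (p ⊕ q) ∧ s)   (expand ⊕)
= ((¬r ∧ (p ∨ q) ∧ ¬(p ∧ q)) ∨ s) ∧ ¬(¬r ∧ (p ∨ q) ∧ ¬(p ∧ q) ∧ s)   (expand ⊕)
= ((¬r ∧ (p ∨ q) ∧ (¬p ∨ ¬q)) ∨ s) ∧ ¬(¬r ∧ (p ∨ q) ∧ ¬(p ∧ q) ∧ s)   (De Morgan)
= ((¬r ∧ (p ∨ q) ∧ (¬p ∨ ¬q)) ∨ s) ∧ (¬¬r ∨ ¬(p ∨ q) ∨ ¬¬(p ∧ q) ∨ ¬s)   (De Morgan)
= ((¬r ∧ (p ∨ q) ∧ (¬p ∨ ¬q)) ∨ s) ∧ (r ∨ ¬(p ∨ q) ∨ ¬¬(p ∧ q) ∨ ¬s)   (double negation)
= ((¬r ∧ (p ∨ q) ∧ (¬p ∨ ¬q)) ∨ s) ∧ (r ∨ (¬p ∧ ¬q) ∨ ¬¬(p ∧ q) ∨ ¬s)   (De Morgan)
= ((¬r ∧ (p ∨ q) ∧ (¬p ∨ ¬q)) ∨ s) ∧ (r ∨ (¬p ∧ ¬q) ∨ (p ∧ q) ∨ ¬s)   (double negation)
= (¬r ∨ s) ∧ (p ∨ q ∨ s) ∧ (¬p ∨ ¬q ∨ s) ∧ (r ∨ ¬p ∨ p ∨ ¬s) ∧ (r ∨ ¬p ∨ q ∨ ¬s) ∧ (r ∨ ¬q ∨ p ∨ ¬s) ∧ (r ∨ ¬q ∨ q ∨ ¬s)   (distribute ∨ over ∧)
= (¬r ∨ s) ∧ (p ∨ q ∨ s) ∧ (¬p ∨ ¬q ∨ s) ∧ (r ∨ ¬p ∨ q ∨ ¬s) ∧ (r ∨ ¬q ∨ p ∨ ¬s)   (simplify)

(¬r ∨ s) ∧ (p ∨ q ∨ s) ∧ (¬p ∨ ¬q ∨ s) ∧ (r ∨ ¬p ∨ q ∨ ¬s) ∧ (r ∨ ¬q ∨ p ∨ ¬s)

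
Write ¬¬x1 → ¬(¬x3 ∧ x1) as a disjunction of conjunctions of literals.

¬¬x1 → ¬(¬x3 ∧ x1)
≡ ¬¬¬x1 ∨ ¬(¬x3 ∧ x1)   [eliminate →]
≡ ¬x1 ∨ ¬(¬x3 ∧ x1)   [double negation]
≡ ¬x1 ∨ ¬¬x3 ∨ ¬x1   [De Morgan]
≡ ¬x1 ∨ x3 ∨ ¬x1   [double negation]
≡ ¬x1 ∨ x3   [simplify]

¬x1 ∨ x3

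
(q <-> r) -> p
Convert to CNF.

(q <-> r) -> p
≡ ~(q <-> r) | p   [eliminate ->]
≡ ~((q -> r) & (r -> q)) | p   [eliminate <->]
≡ ~((~q | r) & (r -> q)) | p   [eliminate ->]
≡ ~((~q | r) & (~r | q)) | p   [eliminate ->]
≡ ~(~q | r) | ~(~r | q) | p   [De Morgan]
≡ (~~q & ~r) | ~(~r | q) | p   [De Morgan]
≡ (q & ~r) | ~(~r | q) | p   [double negation]
≡ (q & ~r) | (~~r & ~q) | p   [De Morgan]
≡ (q & ~r) | (r & ~q) | p   [double negation]
≡ (q | r | p) & (q | ~q | p) & (~r | r | p) & (~r | ~q | p)   [distribute | over &]
≡ (q | r | p) & (~r | ~q | p)   [simplify]

(q | r | p) & (~r | ~q | p)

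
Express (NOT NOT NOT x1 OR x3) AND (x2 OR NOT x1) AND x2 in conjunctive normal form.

(NOT NOT NOT x1 OR x3) AND (x2 OR NOT x1) AND x2
= (NOT x1 OR x3) AND (x2 OR NOT x1) AND x2
= (NOT x1 OR x3) AND x2

(NOT x1 OR x3) AND x2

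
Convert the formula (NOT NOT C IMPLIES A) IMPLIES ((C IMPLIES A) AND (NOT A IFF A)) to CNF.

(C OR A) AND NOT A

(NOT NOT C IMPLIES A) IMPLIES ((C IMPLIES A) AND (NOT A IFF A))
⇔ NOT (NOT NOT C IMPLIES A) OR ((C IMPLIES A) AND (NOT A IFF A))   [eliminate IMPLIES]
⇔ NOT (NOT NOT NOT C OR A) OR ((C IMPLIES A) AND (NOT A IFF A))   [eliminate IMPLIES]
⇔ NOT (NOT NOT NOT C OR A) OR ((NOT C OR A) AND (NOT A IFF A))   [eliminate IMPLIES]
⇔ NOT (NOT NOT NOT C OR A) OR ((NOT C OR A) AND (NOT A IMPLIES A) AND (A IMPLIES NOT A))   [eliminate IFF]
⇔ NOT (NOT NOT NOT C OR A) OR ((NOT C OR A) AND (NOT NOT A OR A) AND (A IMPLIES NOT A))   [eliminate IMPLIES]
⇔ NOT (NOT NOT NOT C OR A) OR ((NOT C OR A) AND (NOT NOT A OR A) AND (NOT A OR NOT A))   [eliminate IMPLIES]
⇔ (NOT NOT NOT NOT C AND NOT A) OR ((NOT C OR A) AND (NOT NOT A OR A) AND (NOT A OR NOT A))   [De Morgan]
⇔ (NOT NOT C AND NOT A) OR ((NOT C OR A) AND (NOT NOT A OR A) AND (NOT A OR NOT A))   [double negation]
⇔ (C AND NOT A) OR ((NOT C OR A) AND (NOT NOT A OR A) AND (NOT A OR NOT A))   [double negation]
⇔ (C AND NOT A) OR ((NOT C OR A) AND (A OR A) AND (NOT A OR NOT A))   [double negation]
⇔ (C OR NOT C OR A) AND (C OR A OR A) AND (C OR NOT A OR NOT A) AND (NOT A OR NOT C OR A) AND (NOT A OR A OR A) AND (NOT A OR NOT A OR NOT A)   [distribute OR over AND]
⇔ (C OR A) AND NOT A   [simplify]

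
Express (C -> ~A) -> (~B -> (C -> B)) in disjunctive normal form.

(C & A) | B | ~C

(C -> ~A) -> (~B -> (C -> B))
= ~(C -> ~A) | (~B -> (C -> B))   [eliminate ->]
= ~(~C | ~A) | (~B -> (C -> B))   [eliminate ->]
= ~(~C | ~A) | ~~B | (C -> B)   [eliminate ->]
= ~(~C | ~A) | ~~B | ~C | B   [eliminate ->]
= (~~C & ~~A) | ~~B | ~C | B   [De Morgan]
= (C & ~~A) | ~~B | ~C | B   [double negation]
= (C & A) | ~~B | ~C | B   [double negation]
= (C & A) | B | ~C | B   [double negation]
= (C & A) | B | ~C   [simplify]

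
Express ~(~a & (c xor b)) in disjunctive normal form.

a | (~c & ~b) | (b & c)

~(~a & (c xor b))
≡ ~(~a & ((c & ~b) | (~c & b)))   — expand xor
≡ ~~a | ~((c & ~b) | (~c & b))   — De Morgan
≡ a | ~((c & ~b) | (~c & b))   — double negation
≡ a | (~(c & ~b) & ~(~c & b))   — De Morgan
≡ a | ((~c | ~~b) & ~(~c & b))   — De Morgan
≡ a | ((~c | b) & ~(~c & b))   — double negation
≡ a | ((~c | b) & (~~c | ~b))   — De Morgan
≡ a | ((~c | b) & (c | ~b))   — double negation
≡ a | (~c & c) | (~c & ~b) | (b & c) | (b & ~b)   — distribute & over |
≡ a | (~c & ~b) | (b & c)   — simplify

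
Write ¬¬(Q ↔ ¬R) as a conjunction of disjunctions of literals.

(¬Q ∨ ¬R) ∧ (R ∨ Q)

¬¬(Q ↔ ¬R)
⇔ ¬¬((Q → ¬R) ∧ (¬R → Q))   — eliminate ↔
⇔ ¬¬((¬Q ∨ ¬R) ∧ (¬R → Q))   — eliminate →
⇔ ¬¬((¬Q ∨ ¬R) ∧ (¬¬R ∨ Q))   — eliminate →
⇔ (¬Q ∨ ¬R) ∧ (¬¬R ∨ Q)   — double negation
⇔ (¬Q ∨ ¬R) ∧ (R ∨ Q)   — double negation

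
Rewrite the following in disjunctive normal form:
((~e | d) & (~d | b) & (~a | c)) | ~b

(~e & ~d & ~a) | (~e & ~d & c) | (~e & b & ~a) | (~e & b & c) | (d & b & ~a) | (d & b & c) | ~b

((~e | d) & (~d | b) & (~a | c)) | ~b
= (~e & ~d & ~a) | (~e & ~d & c) | (~e & b & ~a) | (~e & b & c) | (d & ~d & ~a) | (d & ~d & c) | (d & b & ~a) | (d & b & c) | ~b
= (~e & ~d & ~a) | (~e & ~d & c) | (~e & b & ~a) | (~e & b & c) | (d & b & ~a) | (d & b & c) | ~b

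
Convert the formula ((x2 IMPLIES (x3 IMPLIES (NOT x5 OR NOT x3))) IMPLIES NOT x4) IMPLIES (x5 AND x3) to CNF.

((x2 IMPLIES (x3 IMPLIES (NOT x5 OR NOT x3))) IMPLIES NOT x4) IMPLIES (x5 AND x3)
⇔ NOT ((x2 IMPLIES (x3 IMPLIES (NOT x5 OR NOT x3))) IMPLIES NOT x4) OR (x5 AND x3)   (eliminate IMPLIES)
⇔ NOT (NOT (x2 IMPLIES (x3 IMPLIES (NOT x5 OR NOT x3))) OR NOT x4) OR (x5 AND x3)   (eliminate IMPLIES)
⇔ NOT (NOT (NOT x2 OR (x3 IMPLIES (NOT x5 OR NOT x3))) OR NOT x4) OR (x5 AND x3)   (eliminate IMPLIES)
⇔ NOT (NOT (NOT x2 OR NOT x3 OR NOT x5 OR NOT x3) OR NOT x4) OR (x5 AND x3)   (eliminate IMPLIES)
⇔ (NOT NOT (NOT x2 OR NOT x3 OR NOT x5 OR NOT x3) AND NOT NOT x4) OR (x5 AND x3)   (De Morgan)
⇔ ((NOT x2 OR NOT x3 OR NOT x5 OR NOT x3) AND NOT NOT x4) OR (x5 AND x3)   (double negation)
⇔ ((NOT x2 OR NOT x3 OR NOT x5 OR NOT x3) AND x4) OR (x5 AND x3)   (double negation)
⇔ (NOT x2 OR NOT x3 OR NOT x5 OR NOT x3 OR x5) AND (NOT x2 OR NOT x3 OR NOT x5 OR NOT x3 OR x3) AND (x4 OR x5) AND (x4 OR x3)   (distribute OR over AND)
⇔ (x4 OR x5) AND (x4 OR x3)   (simplify)

(x4 OR x5) AND (x4 OR x3)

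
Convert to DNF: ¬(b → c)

b ∧ ¬c

¬(b → c)
≡ ¬(¬b ∨ c)
≡ ¬¬b ∧ ¬c
≡ b ∧ ¬c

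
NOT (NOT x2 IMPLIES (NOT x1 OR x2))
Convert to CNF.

NOT x2 AND x1

NOT (NOT x2 IMPLIES (NOT x1 OR x2))
≡ NOT (NOT NOT x2 OR NOT x1 OR x2)   — eliminate IMPLIES
≡ NOT NOT NOT x2 AND NOT NOT x1 AND NOT x2   — De Morgan
≡ NOT x2 AND NOT NOT x1 AND NOT x2   — double negation
≡ NOT x2 AND x1 AND NOT x2   — double negation
≡ NOT x2 AND x1   — simplify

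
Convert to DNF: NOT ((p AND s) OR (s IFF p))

(NOT p AND s) OR (NOT s AND p)

NOT ((p AND s) OR (s IFF p))
= NOT ((p AND s) OR ((s IMPLIES p) AND (p IMPLIES s)))
= NOT ((p AND s) OR ((NOT s OR p) AND (p IMPLIES s)))
= NOT ((p AND s) OR ((NOT s OR p) AND (NOT p OR s)))
= NOT (p AND s) AND NOT ((NOT s OR p) AND (NOT p OR s))
= (NOT p OR NOT s) AND NOT ((NOT s OR p) AND (NOT p OR s))
= (NOT p OR NOT s) AND (NOT (NOT s OR p) OR NOT (NOT p OR s))
= (NOT p OR NOT s) AND ((NOT NOT s AND NOT p) OR NOT (NOT p OR s))
= (NOT p OR NOT s) AND ((s AND NOT p) OR NOT (NOT p OR s))
= (NOT p OR NOT s) AND ((s AND NOT p) OR (NOT NOT p AND NOT s))
= (NOT p OR NOT s) AND ((s AND NOT p) OR (p AND NOT s))
= (NOT p AND s AND NOT p) OR (NOT p AND p AND NOT s) OR (NOT s AND s AND NOT p) OR (NOT s AND p AND NOT s)
= (NOT p AND s) OR (NOT s AND p)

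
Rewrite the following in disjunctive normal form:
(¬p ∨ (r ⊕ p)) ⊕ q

(¬p ∧ ¬q) ∨ (¬r ∧ p ∧ ¬q) ∨ (p ∧ r ∧ q)

(¬p ∨ (r ⊕ p)) ⊕ q
⇔ ((¬p ∨ (r ⊕ p)) ∧ ¬q) ∨ (¬(¬p ∨ (r ⊕ p)) ∧ q)   (expand ⊕)
⇔ ((¬p ∨ (r ∧ ¬p) ∨ (¬r ∧ p)) ∧ ¬q) ∨ (¬(¬p ∨ (r ⊕ p)) ∧ q)   (expand ⊕)
⇔ ((¬p ∨ (r ∧ ¬p) ∨ (¬r ∧ p)) ∧ ¬q) ∨ (¬(¬p ∨ (r ∧ ¬p) ∨ (¬r ∧ p)) ∧ q)   (expand ⊕)
⇔ ((¬p ∨ (r ∧ ¬p) ∨ (¬r ∧ p)) ∧ ¬q) ∨ (¬¬p ∧ ¬(r ∧ ¬p) ∧ ¬(¬r ∧ p) ∧ q)   (De Morgan)
⇔ ((¬p ∨ (r ∧ ¬p) ∨ (¬r ∧ p)) ∧ ¬q) ∨ (p ∧ ¬(r ∧ ¬p) ∧ ¬(¬r ∧ p) ∧ q)   (double negation)
⇔ ((¬p ∨ (r ∧ ¬p) ∨ (¬r ∧ p)) ∧ ¬q) ∨ (p ∧ (¬r ∨ ¬¬p) ∧ ¬(¬r ∧ p) ∧ q)   (De Morgan)
⇔ ((¬p ∨ (r ∧ ¬p) ∨ (¬r ∧ p)) ∧ ¬q) ∨ (p ∧ (¬r ∨ p) ∧ ¬(¬r ∧ p) ∧ q)   (double negation)
⇔ ((¬p ∨ (r ∧ ¬p) ∨ (¬r ∧ p)) ∧ ¬q) ∨ (p ∧ (¬r ∨ p) ∧ (¬¬r ∨ ¬p) ∧ q)   (De Morgan)
⇔ ((¬p ∨ (r ∧ ¬p) ∨ (¬r ∧ p)) ∧ ¬q) ∨ (p ∧ (¬r ∨ p) ∧ (r ∨ ¬p) ∧ q)   (double negation)
⇔ (¬p ∧ ¬q) ∨ (r ∧ ¬p ∧ ¬q) ∨ (¬r ∧ p ∧ ¬q) ∨ (p ∧ ¬r ∧ r ∧ q) ∨ (p ∧ ¬r ∧ ¬p ∧ q) ∨ (p ∧ p ∧ r ∧ q) ∨ (p ∧ p ∧ ¬p ∧ q)   (distribute ∧ over ∨)
⇔ (¬p ∧ ¬q) ∨ (¬r ∧ p ∧ ¬q) ∨ (p ∧ r ∧ q)   (simplify)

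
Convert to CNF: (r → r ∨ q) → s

(r ∨ s) ∧ (¬r ∨ s) ∧ (¬q ∨ s)

(r → r ∨ q) → s
⇔ ¬(r → r ∨ q) ∨ s   — eliminate →
⇔ ¬(¬r ∨ r ∨ q) ∨ s   — eliminate →
⇔ ¬¬r ∧ ¬r ∧ ¬q ∨ s   — De Morgan
⇔ r ∧ ¬r ∧ ¬q ∨ s   — double negation
⇔ (r ∨ s) ∧ (¬r ∨ s) ∧ (¬q ∨ s)   — distribute ∨ over ∧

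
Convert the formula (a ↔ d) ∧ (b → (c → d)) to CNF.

(¬a ∨ d) ∧ (¬d ∨ a) ∧ (¬b ∨ ¬c ∨ d)

(a ↔ d) ∧ (b → (c → d))
≡ (a → d) ∧ (d → a) ∧ (b → (c → d))   — eliminate ↔
≡ (¬a ∨ d) ∧ (d → a) ∧ (b → (c → d))   — eliminate →
≡ (¬a ∨ d) ∧ (¬d ∨ a) ∧ (b → (c → d))   — eliminate →
≡ (¬a ∨ d) ∧ (¬d ∨ a) ∧ (¬b ∨ (c → d))   — eliminate →
≡ (¬a ∨ d) ∧ (¬d ∨ a) ∧ (¬b ∨ ¬c ∨ d)   — eliminate →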